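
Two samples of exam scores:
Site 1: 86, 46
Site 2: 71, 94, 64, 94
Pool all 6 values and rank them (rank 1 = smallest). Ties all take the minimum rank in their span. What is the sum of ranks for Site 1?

Sorted (ascending): 46, 64, 71, 86, 94, 94
The 2 values of 94 occupy positions 5–6 → each gets rank 5.
Site 1 values → pooled ranks: 86→4, 46→1
Rank sum = 4 + 1 = 5

5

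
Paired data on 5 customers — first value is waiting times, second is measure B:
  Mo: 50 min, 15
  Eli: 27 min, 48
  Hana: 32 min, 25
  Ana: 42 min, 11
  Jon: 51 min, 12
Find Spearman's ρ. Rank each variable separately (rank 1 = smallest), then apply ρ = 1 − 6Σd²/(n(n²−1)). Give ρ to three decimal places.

Ranks of variable 1: 4, 1, 2, 3, 5
Ranks of variable 2: 3, 5, 4, 1, 2
d = r₁ − r₂: 1, -4, -2, 2, 3
d²: 1, 16, 4, 4, 9; Σd² = 34
ρ = 1 − 6·34/(5·24) = 1 − 204/120 = -0.700

-0.700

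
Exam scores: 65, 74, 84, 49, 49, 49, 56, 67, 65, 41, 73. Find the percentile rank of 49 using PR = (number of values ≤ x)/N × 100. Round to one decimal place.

N = 11.
Strictly below 49: 1. Equal to 49: 3.
PR = 4/11 × 100 = 36.4

36.4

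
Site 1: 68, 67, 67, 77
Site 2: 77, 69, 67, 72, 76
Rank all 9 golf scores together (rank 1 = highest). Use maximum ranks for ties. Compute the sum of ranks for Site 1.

26

Sorted (descending): 77, 77, 76, 72, 69, 68, 67, 67, 67
The 2 values of 77 occupy positions 1–2 → each gets rank 2.
The 3 values of 67 occupy positions 7–9 → each gets rank 9.
Site 1 values → pooled ranks: 68→6, 67→9, 67→9, 77→2
Rank sum = 6 + 9 + 9 + 2 = 26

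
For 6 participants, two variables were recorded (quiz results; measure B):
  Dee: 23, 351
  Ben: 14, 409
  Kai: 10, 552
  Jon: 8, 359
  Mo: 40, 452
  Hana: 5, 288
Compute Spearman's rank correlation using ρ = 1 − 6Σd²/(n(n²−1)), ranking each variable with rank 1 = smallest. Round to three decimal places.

Ranks of variable 1: 5, 4, 3, 2, 6, 1
Ranks of variable 2: 2, 4, 6, 3, 5, 1
d = r₁ − r₂: 3, 0, -3, -1, 1, 0
d²: 9, 0, 9, 1, 1, 0; Σd² = 20
ρ = 1 − 6·20/(6·35) = 1 − 120/210 = 0.429

0.429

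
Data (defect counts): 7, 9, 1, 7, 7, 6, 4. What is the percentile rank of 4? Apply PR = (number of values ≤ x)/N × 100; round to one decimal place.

28.6

N = 7.
Strictly below 4: 1. Equal to 4: 1.
PR = 2/7 × 100 = 28.6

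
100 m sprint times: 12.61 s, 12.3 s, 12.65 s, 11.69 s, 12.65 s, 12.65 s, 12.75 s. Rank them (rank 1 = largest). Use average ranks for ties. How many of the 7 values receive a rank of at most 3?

4

Sorted (descending): 12.75, 12.65, 12.65, 12.65, 12.61, 12.3, 11.69
The 3 values of 12.65 occupy positions 2–4 → average rank 3.
Ranks ≤ 3: {1, 3, 3, 3} → 4 values.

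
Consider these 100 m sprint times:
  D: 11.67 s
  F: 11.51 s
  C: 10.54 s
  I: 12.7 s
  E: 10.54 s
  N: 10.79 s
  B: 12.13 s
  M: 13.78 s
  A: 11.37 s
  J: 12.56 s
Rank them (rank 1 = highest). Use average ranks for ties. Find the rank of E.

9.5

Sorted (descending): 13.78, 12.7, 12.56, 12.13, 11.67, 11.51, 11.37, 10.79, 10.54, 10.54
The 2 values of 10.54 occupy positions 9–10 → average rank (9+10)/2 = 9.5.
E has value 10.54 s → rank 9.5.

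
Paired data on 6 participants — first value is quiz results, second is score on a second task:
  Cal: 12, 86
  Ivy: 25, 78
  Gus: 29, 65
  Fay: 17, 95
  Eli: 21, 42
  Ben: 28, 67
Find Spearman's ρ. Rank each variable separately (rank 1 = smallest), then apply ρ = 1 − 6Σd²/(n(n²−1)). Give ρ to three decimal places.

Ranks of variable 1: 1, 4, 6, 2, 3, 5
Ranks of variable 2: 5, 4, 2, 6, 1, 3
d = r₁ − r₂: -4, 0, 4, -4, 2, 2
d²: 16, 0, 16, 16, 4, 4; Σd² = 56
ρ = 1 − 6·56/(6·35) = 1 − 336/210 = -0.600

-0.600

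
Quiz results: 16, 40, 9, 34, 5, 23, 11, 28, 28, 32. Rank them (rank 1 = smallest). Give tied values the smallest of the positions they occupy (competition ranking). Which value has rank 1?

5

Sorted (ascending): 5, 9, 11, 16, 23, 28, 28, 32, 34, 40
The 2 values of 28 occupy positions 6–7 → each gets rank 6.
Rank 1 → value 5.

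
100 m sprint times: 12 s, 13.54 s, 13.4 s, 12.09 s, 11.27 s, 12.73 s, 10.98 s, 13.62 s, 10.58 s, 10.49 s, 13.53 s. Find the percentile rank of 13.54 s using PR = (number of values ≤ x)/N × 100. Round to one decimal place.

N = 11.
Strictly below 13.54: 9. Equal to 13.54: 1.
PR = 10/11 × 100 = 90.9

90.9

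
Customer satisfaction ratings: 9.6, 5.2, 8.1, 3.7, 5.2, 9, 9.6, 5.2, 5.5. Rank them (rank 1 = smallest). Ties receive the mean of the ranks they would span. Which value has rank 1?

3.7

Sorted (ascending): 3.7, 5.2, 5.2, 5.2, 5.5, 8.1, 9, 9.6, 9.6
The 3 values of 5.2 occupy positions 2–4 → average rank 3.
The 2 values of 9.6 occupy positions 8–9 → average rank (8+9)/2 = 8.5.
Rank 1 → value 3.7.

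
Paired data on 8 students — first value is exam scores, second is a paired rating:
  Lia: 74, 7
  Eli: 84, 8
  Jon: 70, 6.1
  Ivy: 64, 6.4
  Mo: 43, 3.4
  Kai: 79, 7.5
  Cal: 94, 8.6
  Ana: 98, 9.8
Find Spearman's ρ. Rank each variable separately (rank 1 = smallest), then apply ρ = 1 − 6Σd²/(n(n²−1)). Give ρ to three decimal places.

0.976

Ranks of variable 1: 4, 6, 3, 2, 1, 5, 7, 8
Ranks of variable 2: 4, 6, 2, 3, 1, 5, 7, 8
d = r₁ − r₂: 0, 0, 1, -1, 0, 0, 0, 0
d²: 0, 0, 1, 1, 0, 0, 0, 0; Σd² = 2
ρ = 1 − 6·2/(8·63) = 1 − 12/504 = 0.976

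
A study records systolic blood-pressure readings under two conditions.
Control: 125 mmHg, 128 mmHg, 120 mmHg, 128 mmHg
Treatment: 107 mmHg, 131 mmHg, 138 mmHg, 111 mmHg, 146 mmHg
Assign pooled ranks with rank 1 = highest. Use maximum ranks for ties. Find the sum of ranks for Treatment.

23

Sorted (descending): 146, 138, 131, 128, 128, 125, 120, 111, 107
The 2 values of 128 occupy positions 4–5 → each gets rank 5.
Treatment values → pooled ranks: 107→9, 131→3, 138→2, 111→8, 146→1
Rank sum = 9 + 3 + 2 + 8 + 1 = 23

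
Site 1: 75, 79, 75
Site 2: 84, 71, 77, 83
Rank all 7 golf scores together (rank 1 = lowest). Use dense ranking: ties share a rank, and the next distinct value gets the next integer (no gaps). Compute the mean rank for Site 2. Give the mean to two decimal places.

Sorted (ascending): 71, 75, 75, 77, 79, 83, 84
The 2 values of 75 share dense rank 2.
Remaining distinct values take the next consecutive integers.
Site 2 values → pooled ranks: 84→6, 71→1, 77→3, 83→5
Mean rank = (6 + 1 + 3 + 5) / 4 = 3.75

3.75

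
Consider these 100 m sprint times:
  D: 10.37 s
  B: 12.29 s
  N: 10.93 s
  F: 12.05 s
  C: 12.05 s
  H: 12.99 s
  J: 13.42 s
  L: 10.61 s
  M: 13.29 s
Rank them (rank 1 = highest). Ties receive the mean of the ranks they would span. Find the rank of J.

1

Sorted (descending): 13.42, 13.29, 12.99, 12.29, 12.05, 12.05, 10.93, 10.61, 10.37
The 2 values of 12.05 occupy positions 5–6 → average rank (5+6)/2 = 5.5.
J has value 13.42 s → rank 1.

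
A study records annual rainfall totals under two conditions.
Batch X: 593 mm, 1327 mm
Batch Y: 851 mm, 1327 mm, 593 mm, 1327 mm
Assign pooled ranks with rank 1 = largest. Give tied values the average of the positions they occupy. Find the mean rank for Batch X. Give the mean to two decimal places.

Sorted (descending): 1327, 1327, 1327, 851, 593, 593
The 3 values of 1327 occupy positions 1–3 → average rank 2.
The 2 values of 593 occupy positions 5–6 → average rank (5+6)/2 = 5.5.
Batch X values → pooled ranks: 593→5.5, 1327→2
Mean rank = (5.5 + 2) / 2 = 3.75

3.75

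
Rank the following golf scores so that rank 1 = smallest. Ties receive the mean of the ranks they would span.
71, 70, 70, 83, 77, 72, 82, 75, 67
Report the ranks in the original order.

4, 2.5, 2.5, 9, 7, 5, 8, 6, 1

Sorted (ascending): 67, 70, 70, 71, 72, 75, 77, 82, 83
The 2 values of 70 occupy positions 2–3 → average rank (2+3)/2 = 2.5.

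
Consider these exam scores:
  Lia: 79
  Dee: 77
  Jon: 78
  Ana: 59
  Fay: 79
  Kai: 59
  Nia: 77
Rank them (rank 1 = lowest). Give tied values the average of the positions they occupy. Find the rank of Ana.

Sorted (ascending): 59, 59, 77, 77, 78, 79, 79
The 2 values of 59 occupy positions 1–2 → average rank (1+2)/2 = 1.5.
The 2 values of 77 occupy positions 3–4 → average rank (3+4)/2 = 3.5.
The 2 values of 79 occupy positions 6–7 → average rank (6+7)/2 = 6.5.
Ana has value 59 → rank 1.5.

1.5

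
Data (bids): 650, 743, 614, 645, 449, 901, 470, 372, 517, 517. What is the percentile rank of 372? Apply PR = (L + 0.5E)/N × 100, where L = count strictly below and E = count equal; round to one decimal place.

5.0

N = 10.
Strictly below 372: 0. Equal to 372: 1.
PR = (0 + 0.5·1)/10 × 100 = 5.0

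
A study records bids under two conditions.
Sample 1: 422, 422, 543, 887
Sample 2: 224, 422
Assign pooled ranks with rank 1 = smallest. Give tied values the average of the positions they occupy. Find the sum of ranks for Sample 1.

Sorted (ascending): 224, 422, 422, 422, 543, 887
The 3 values of 422 occupy positions 2–4 → average rank 3.
Sample 1 values → pooled ranks: 422→3, 422→3, 543→5, 887→6
Rank sum = 3 + 3 + 5 + 6 = 17

17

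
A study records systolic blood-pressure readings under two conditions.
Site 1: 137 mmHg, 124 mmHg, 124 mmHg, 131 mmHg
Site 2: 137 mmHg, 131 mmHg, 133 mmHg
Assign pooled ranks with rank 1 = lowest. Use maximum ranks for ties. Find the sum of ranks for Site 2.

16

Sorted (ascending): 124, 124, 131, 131, 133, 137, 137
The 2 values of 124 occupy positions 1–2 → each gets rank 2.
The 2 values of 131 occupy positions 3–4 → each gets rank 4.
The 2 values of 137 occupy positions 6–7 → each gets rank 7.
Site 2 values → pooled ranks: 137→7, 131→4, 133→5
Rank sum = 7 + 4 + 5 = 16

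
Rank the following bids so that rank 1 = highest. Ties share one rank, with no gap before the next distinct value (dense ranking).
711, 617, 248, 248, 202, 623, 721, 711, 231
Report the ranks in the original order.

Sorted (descending): 721, 711, 711, 623, 617, 248, 248, 231, 202
The 2 values of 711 share dense rank 2.
The 2 values of 248 share dense rank 5.
Remaining distinct values take the next consecutive integers.

2, 4, 5, 5, 7, 3, 1, 2, 6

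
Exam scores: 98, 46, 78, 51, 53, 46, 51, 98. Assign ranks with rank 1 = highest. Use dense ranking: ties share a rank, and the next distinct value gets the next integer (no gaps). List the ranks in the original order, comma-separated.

1, 5, 2, 4, 3, 5, 4, 1

Sorted (descending): 98, 98, 78, 53, 51, 51, 46, 46
The 2 values of 98 share dense rank 1.
The 2 values of 51 share dense rank 4.
The 2 values of 46 share dense rank 5.
Remaining distinct values take the next consecutive integers.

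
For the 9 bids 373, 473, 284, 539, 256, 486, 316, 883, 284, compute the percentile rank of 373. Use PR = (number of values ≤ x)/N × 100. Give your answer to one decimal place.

55.6

N = 9.
Strictly below 373: 4. Equal to 373: 1.
PR = 5/9 × 100 = 55.6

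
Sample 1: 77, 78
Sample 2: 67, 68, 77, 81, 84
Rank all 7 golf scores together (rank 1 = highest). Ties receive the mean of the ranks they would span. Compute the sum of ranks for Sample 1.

7.5

Sorted (descending): 84, 81, 78, 77, 77, 68, 67
The 2 values of 77 occupy positions 4–5 → average rank (4+5)/2 = 4.5.
Sample 1 values → pooled ranks: 77→4.5, 78→3
Rank sum = 4.5 + 3 = 7.5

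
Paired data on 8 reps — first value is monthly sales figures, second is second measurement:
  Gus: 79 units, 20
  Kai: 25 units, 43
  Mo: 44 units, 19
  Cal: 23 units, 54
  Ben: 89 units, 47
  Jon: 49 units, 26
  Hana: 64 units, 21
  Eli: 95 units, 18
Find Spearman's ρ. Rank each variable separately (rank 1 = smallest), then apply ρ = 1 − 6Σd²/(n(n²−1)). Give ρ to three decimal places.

Ranks of variable 1: 6, 2, 3, 1, 7, 4, 5, 8
Ranks of variable 2: 3, 6, 2, 8, 7, 5, 4, 1
d = r₁ − r₂: 3, -4, 1, -7, 0, -1, 1, 7
d²: 9, 16, 1, 49, 0, 1, 1, 49; Σd² = 126
ρ = 1 − 6·126/(8·63) = 1 − 756/504 = -0.500

-0.500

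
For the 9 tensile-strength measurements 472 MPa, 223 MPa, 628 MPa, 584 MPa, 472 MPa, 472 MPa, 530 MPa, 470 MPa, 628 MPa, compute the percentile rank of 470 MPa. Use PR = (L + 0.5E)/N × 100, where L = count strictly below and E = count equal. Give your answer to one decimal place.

16.7

N = 9.
Strictly below 470: 1. Equal to 470: 1.
PR = (1 + 0.5·1)/9 × 100 = 16.7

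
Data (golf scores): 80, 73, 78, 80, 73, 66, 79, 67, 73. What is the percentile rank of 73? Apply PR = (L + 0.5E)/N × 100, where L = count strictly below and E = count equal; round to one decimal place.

38.9

N = 9.
Strictly below 73: 2. Equal to 73: 3.
PR = (2 + 0.5·3)/9 × 100 = 38.9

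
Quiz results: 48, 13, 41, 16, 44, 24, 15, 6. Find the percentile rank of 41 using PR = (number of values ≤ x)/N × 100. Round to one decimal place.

75.0

N = 8.
Strictly below 41: 5. Equal to 41: 1.
PR = 6/8 × 100 = 75.0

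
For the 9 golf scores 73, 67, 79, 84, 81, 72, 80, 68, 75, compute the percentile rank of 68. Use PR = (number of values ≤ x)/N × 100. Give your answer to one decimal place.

N = 9.
Strictly below 68: 1. Equal to 68: 1.
PR = 2/9 × 100 = 22.2

22.2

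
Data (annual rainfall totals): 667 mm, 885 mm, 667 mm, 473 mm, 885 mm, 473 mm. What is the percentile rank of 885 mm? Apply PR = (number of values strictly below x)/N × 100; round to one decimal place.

N = 6.
Strictly below 885: 4. Equal to 885: 2.
PR = 4/6 × 100 = 66.7

66.7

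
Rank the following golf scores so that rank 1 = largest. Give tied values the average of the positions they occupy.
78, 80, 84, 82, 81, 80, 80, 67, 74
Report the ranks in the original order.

7, 5, 1, 2, 3, 5, 5, 9, 8

Sorted (descending): 84, 82, 81, 80, 80, 80, 78, 74, 67
The 3 values of 80 occupy positions 4–6 → average rank 5.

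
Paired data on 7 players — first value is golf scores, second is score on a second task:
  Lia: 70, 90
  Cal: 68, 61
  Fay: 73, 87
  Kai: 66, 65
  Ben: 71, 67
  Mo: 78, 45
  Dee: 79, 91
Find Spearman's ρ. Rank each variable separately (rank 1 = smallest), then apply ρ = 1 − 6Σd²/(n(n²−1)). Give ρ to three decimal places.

Ranks of variable 1: 3, 2, 5, 1, 4, 6, 7
Ranks of variable 2: 6, 2, 5, 3, 4, 1, 7
d = r₁ − r₂: -3, 0, 0, -2, 0, 5, 0
d²: 9, 0, 0, 4, 0, 25, 0; Σd² = 38
ρ = 1 − 6·38/(7·48) = 1 − 228/336 = 0.321

0.321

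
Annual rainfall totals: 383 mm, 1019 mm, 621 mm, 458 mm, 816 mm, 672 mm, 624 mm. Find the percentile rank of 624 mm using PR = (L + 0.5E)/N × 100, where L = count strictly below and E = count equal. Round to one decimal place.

50.0

N = 7.
Strictly below 624: 3. Equal to 624: 1.
PR = (3 + 0.5·1)/7 × 100 = 50.0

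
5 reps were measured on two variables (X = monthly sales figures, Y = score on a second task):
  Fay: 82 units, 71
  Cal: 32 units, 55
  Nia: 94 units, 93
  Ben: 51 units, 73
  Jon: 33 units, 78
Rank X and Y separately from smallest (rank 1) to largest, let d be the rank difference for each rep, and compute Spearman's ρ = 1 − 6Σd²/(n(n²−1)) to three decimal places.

Ranks of variable 1: 4, 1, 5, 3, 2
Ranks of variable 2: 2, 1, 5, 3, 4
d = r₁ − r₂: 2, 0, 0, 0, -2
d²: 4, 0, 0, 0, 4; Σd² = 8
ρ = 1 − 6·8/(5·24) = 1 − 48/120 = 0.600

0.600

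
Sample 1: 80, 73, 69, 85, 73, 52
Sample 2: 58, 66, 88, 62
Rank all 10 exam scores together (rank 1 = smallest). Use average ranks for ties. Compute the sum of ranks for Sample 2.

19

Sorted (ascending): 52, 58, 62, 66, 69, 73, 73, 80, 85, 88
The 2 values of 73 occupy positions 6–7 → average rank (6+7)/2 = 6.5.
Sample 2 values → pooled ranks: 58→2, 66→4, 88→10, 62→3
Rank sum = 2 + 4 + 10 + 3 = 19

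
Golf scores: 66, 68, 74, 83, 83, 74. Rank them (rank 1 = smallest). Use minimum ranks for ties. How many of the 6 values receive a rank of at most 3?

Sorted (ascending): 66, 68, 74, 74, 83, 83
The 2 values of 74 occupy positions 3–4 → each gets rank 3.
The 2 values of 83 occupy positions 5–6 → each gets rank 5.
Ranks ≤ 3: {1, 2, 3, 3} → 4 values.

4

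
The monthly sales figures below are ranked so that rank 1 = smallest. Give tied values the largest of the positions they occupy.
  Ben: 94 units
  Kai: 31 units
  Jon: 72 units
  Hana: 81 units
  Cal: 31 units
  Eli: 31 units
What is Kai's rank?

Sorted (ascending): 31, 31, 31, 72, 81, 94
The 3 values of 31 occupy positions 1–3 → each gets rank 3.
Kai has value 31 units → rank 3.

3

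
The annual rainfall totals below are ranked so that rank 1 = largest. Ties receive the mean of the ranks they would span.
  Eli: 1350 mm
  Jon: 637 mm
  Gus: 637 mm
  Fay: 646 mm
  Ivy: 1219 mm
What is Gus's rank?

Sorted (descending): 1350, 1219, 646, 637, 637
The 2 values of 637 occupy positions 4–5 → average rank (4+5)/2 = 4.5.
Gus has value 637 mm → rank 4.5.

4.5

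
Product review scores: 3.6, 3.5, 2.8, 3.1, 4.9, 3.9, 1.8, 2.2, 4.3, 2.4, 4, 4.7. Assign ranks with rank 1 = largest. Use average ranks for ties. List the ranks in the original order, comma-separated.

6, 7, 9, 8, 1, 5, 12, 11, 3, 10, 4, 2

Sorted (descending): 4.9, 4.7, 4.3, 4, 3.9, 3.6, 3.5, 3.1, 2.8, 2.4, 2.2, 1.8
No ties — each value takes its position as its rank.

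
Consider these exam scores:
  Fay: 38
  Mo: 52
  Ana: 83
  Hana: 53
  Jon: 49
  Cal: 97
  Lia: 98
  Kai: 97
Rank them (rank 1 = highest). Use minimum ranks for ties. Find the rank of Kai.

2

Sorted (descending): 98, 97, 97, 83, 53, 52, 49, 38
The 2 values of 97 occupy positions 2–3 → each gets rank 2.
Kai has value 97 → rank 2.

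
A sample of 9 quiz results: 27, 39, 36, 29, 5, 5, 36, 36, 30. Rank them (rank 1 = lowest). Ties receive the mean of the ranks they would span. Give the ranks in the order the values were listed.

Sorted (ascending): 5, 5, 27, 29, 30, 36, 36, 36, 39
The 2 values of 5 occupy positions 1–2 → average rank (1+2)/2 = 1.5.
The 3 values of 36 occupy positions 6–8 → average rank 7.

3, 9, 7, 4, 1.5, 1.5, 7, 7, 5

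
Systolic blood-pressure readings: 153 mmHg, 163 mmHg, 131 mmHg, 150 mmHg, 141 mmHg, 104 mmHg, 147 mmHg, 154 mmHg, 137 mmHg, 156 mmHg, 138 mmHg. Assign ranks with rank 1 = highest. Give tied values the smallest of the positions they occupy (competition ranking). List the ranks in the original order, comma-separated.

4, 1, 10, 5, 7, 11, 6, 3, 9, 2, 8

Sorted (descending): 163, 156, 154, 153, 150, 147, 141, 138, 137, 131, 104
No ties — each value takes its position as its rank.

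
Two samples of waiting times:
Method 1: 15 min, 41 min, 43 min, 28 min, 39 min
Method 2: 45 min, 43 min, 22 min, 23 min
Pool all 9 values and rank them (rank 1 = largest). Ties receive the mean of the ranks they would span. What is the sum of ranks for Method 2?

18.5

Sorted (descending): 45, 43, 43, 41, 39, 28, 23, 22, 15
The 2 values of 43 occupy positions 2–3 → average rank (2+3)/2 = 2.5.
Method 2 values → pooled ranks: 45→1, 43→2.5, 22→8, 23→7
Rank sum = 1 + 2.5 + 8 + 7 = 18.5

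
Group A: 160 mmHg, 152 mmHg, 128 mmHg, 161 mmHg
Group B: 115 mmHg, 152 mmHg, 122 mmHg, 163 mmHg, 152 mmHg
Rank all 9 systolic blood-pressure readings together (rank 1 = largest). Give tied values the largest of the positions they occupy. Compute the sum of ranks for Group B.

Sorted (descending): 163, 161, 160, 152, 152, 152, 128, 122, 115
The 3 values of 152 occupy positions 4–6 → each gets rank 6.
Group B values → pooled ranks: 115→9, 152→6, 122→8, 163→1, 152→6
Rank sum = 9 + 6 + 8 + 1 + 6 = 30

30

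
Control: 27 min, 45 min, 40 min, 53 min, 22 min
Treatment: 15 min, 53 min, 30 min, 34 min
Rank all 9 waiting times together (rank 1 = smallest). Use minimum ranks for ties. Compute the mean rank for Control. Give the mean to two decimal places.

Sorted (ascending): 15, 22, 27, 30, 34, 40, 45, 53, 53
The 2 values of 53 occupy positions 8–9 → each gets rank 8.
Control values → pooled ranks: 27→3, 45→7, 40→6, 53→8, 22→2
Mean rank = (3 + 7 + 6 + 8 + 2) / 5 = 5.20

5.20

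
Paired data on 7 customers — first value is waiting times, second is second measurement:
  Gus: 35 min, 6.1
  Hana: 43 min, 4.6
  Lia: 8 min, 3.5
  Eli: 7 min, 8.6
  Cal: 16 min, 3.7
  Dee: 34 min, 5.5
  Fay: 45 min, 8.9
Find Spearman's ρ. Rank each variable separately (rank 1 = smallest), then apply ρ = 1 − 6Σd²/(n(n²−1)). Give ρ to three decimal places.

0.357

Ranks of variable 1: 5, 6, 2, 1, 3, 4, 7
Ranks of variable 2: 5, 3, 1, 6, 2, 4, 7
d = r₁ − r₂: 0, 3, 1, -5, 1, 0, 0
d²: 0, 9, 1, 25, 1, 0, 0; Σd² = 36
ρ = 1 − 6·36/(7·48) = 1 − 216/336 = 0.357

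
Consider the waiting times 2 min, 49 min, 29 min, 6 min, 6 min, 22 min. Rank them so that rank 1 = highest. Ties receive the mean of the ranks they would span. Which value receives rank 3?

22

Sorted (descending): 49, 29, 22, 6, 6, 2
The 2 values of 6 occupy positions 4–5 → average rank (4+5)/2 = 4.5.
Rank 3 → value 22.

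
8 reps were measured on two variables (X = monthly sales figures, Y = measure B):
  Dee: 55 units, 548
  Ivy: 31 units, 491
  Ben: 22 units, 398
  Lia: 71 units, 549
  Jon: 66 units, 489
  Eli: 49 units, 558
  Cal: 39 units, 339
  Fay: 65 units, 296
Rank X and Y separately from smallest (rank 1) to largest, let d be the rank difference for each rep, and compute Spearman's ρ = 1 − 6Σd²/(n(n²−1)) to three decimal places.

Ranks of variable 1: 5, 2, 1, 8, 7, 4, 3, 6
Ranks of variable 2: 6, 5, 3, 7, 4, 8, 2, 1
d = r₁ − r₂: -1, -3, -2, 1, 3, -4, 1, 5
d²: 1, 9, 4, 1, 9, 16, 1, 25; Σd² = 66
ρ = 1 − 6·66/(8·63) = 1 − 396/504 = 0.214

0.214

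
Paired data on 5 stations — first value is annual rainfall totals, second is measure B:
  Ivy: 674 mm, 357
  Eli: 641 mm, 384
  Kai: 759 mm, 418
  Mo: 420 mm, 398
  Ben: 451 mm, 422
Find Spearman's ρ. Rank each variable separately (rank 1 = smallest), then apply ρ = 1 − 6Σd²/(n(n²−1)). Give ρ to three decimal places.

Ranks of variable 1: 4, 3, 5, 1, 2
Ranks of variable 2: 1, 2, 4, 3, 5
d = r₁ − r₂: 3, 1, 1, -2, -3
d²: 9, 1, 1, 4, 9; Σd² = 24
ρ = 1 − 6·24/(5·24) = 1 − 144/120 = -0.200

-0.200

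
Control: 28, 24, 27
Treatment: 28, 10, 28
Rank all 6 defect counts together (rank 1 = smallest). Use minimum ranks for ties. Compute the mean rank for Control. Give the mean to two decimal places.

Sorted (ascending): 10, 24, 27, 28, 28, 28
The 3 values of 28 occupy positions 4–6 → each gets rank 4.
Control values → pooled ranks: 28→4, 24→2, 27→3
Mean rank = (4 + 2 + 3) / 3 = 3.00

3.00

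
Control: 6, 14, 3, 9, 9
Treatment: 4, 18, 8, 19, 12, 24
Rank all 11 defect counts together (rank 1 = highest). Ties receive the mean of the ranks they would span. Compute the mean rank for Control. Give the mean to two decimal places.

7.40

Sorted (descending): 24, 19, 18, 14, 12, 9, 9, 8, 6, 4, 3
The 2 values of 9 occupy positions 6–7 → average rank (6+7)/2 = 6.5.
Control values → pooled ranks: 6→9, 14→4, 3→11, 9→6.5, 9→6.5
Mean rank = (9 + 4 + 11 + 6.5 + 6.5) / 5 = 7.40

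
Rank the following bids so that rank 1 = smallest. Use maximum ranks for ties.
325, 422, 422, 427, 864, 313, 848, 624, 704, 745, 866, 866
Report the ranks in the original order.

2, 4, 4, 5, 10, 1, 9, 6, 7, 8, 12, 12

Sorted (ascending): 313, 325, 422, 422, 427, 624, 704, 745, 848, 864, 866, 866
The 2 values of 422 occupy positions 3–4 → each gets rank 4.
The 2 values of 866 occupy positions 11–12 → each gets rank 12.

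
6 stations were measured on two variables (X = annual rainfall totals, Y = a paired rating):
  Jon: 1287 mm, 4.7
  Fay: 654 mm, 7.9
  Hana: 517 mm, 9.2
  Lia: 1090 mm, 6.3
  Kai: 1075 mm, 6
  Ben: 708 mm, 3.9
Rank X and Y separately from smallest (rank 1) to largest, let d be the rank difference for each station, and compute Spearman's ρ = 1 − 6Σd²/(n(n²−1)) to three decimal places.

Ranks of variable 1: 6, 2, 1, 5, 4, 3
Ranks of variable 2: 2, 5, 6, 4, 3, 1
d = r₁ − r₂: 4, -3, -5, 1, 1, 2
d²: 16, 9, 25, 1, 1, 4; Σd² = 56
ρ = 1 − 6·56/(6·35) = 1 − 336/210 = -0.600

-0.600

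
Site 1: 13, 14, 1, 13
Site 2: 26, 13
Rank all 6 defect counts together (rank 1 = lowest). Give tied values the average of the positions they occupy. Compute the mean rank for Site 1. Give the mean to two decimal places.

3.00

Sorted (ascending): 1, 13, 13, 13, 14, 26
The 3 values of 13 occupy positions 2–4 → average rank 3.
Site 1 values → pooled ranks: 13→3, 14→5, 1→1, 13→3
Mean rank = (3 + 5 + 1 + 3) / 4 = 3.00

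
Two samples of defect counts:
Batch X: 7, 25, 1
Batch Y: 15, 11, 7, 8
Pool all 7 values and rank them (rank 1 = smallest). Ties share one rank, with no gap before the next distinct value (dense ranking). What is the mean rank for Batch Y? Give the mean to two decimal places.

3.50

Sorted (ascending): 1, 7, 7, 8, 11, 15, 25
The 2 values of 7 share dense rank 2.
Remaining distinct values take the next consecutive integers.
Batch Y values → pooled ranks: 15→5, 11→4, 7→2, 8→3
Mean rank = (5 + 4 + 2 + 3) / 4 = 3.50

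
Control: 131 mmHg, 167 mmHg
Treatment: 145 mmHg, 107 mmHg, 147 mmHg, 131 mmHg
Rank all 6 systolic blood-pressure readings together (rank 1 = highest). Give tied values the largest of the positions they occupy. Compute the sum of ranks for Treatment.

16

Sorted (descending): 167, 147, 145, 131, 131, 107
The 2 values of 131 occupy positions 4–5 → each gets rank 5.
Treatment values → pooled ranks: 145→3, 107→6, 147→2, 131→5
Rank sum = 3 + 6 + 2 + 5 = 16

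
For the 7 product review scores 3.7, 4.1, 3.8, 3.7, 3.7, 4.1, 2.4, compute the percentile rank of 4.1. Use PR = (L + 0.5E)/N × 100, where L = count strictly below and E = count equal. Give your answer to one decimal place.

N = 7.
Strictly below 4.1: 5. Equal to 4.1: 2.
PR = (5 + 0.5·2)/7 × 100 = 85.7

85.7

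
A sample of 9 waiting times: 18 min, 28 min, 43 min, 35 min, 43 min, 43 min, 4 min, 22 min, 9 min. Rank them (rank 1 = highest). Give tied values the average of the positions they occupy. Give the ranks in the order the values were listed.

7, 5, 2, 4, 2, 2, 9, 6, 8

Sorted (descending): 43, 43, 43, 35, 28, 22, 18, 9, 4
The 3 values of 43 occupy positions 1–3 → average rank 2.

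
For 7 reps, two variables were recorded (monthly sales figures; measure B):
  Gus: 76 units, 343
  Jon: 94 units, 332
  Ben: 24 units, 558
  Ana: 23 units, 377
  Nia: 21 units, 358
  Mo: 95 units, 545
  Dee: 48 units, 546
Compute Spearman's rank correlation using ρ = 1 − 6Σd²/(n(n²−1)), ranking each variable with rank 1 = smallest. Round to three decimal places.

Ranks of variable 1: 5, 6, 3, 2, 1, 7, 4
Ranks of variable 2: 2, 1, 7, 4, 3, 5, 6
d = r₁ − r₂: 3, 5, -4, -2, -2, 2, -2
d²: 9, 25, 16, 4, 4, 4, 4; Σd² = 66
ρ = 1 − 6·66/(7·48) = 1 − 396/336 = -0.179

-0.179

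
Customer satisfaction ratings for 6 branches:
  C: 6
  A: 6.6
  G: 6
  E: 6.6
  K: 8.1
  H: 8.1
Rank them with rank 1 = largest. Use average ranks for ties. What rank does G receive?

5.5

Sorted (descending): 8.1, 8.1, 6.6, 6.6, 6, 6
The 2 values of 8.1 occupy positions 1–2 → average rank (1+2)/2 = 1.5.
The 2 values of 6.6 occupy positions 3–4 → average rank (3+4)/2 = 3.5.
The 2 values of 6 occupy positions 5–6 → average rank (5+6)/2 = 5.5.
G has value 6 → rank 5.5.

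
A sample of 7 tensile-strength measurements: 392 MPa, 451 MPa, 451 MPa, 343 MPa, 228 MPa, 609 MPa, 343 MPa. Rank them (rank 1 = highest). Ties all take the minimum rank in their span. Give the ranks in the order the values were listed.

4, 2, 2, 5, 7, 1, 5

Sorted (descending): 609, 451, 451, 392, 343, 343, 228
The 2 values of 451 occupy positions 2–3 → each gets rank 2.
The 2 values of 343 occupy positions 5–6 → each gets rank 5.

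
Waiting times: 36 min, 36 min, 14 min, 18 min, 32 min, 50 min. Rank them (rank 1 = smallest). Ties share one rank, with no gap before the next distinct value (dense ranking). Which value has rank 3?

Sorted (ascending): 14, 18, 32, 36, 36, 50
The 2 values of 36 share dense rank 4.
Remaining distinct values take the next consecutive integers.
Rank 3 → value 32.

32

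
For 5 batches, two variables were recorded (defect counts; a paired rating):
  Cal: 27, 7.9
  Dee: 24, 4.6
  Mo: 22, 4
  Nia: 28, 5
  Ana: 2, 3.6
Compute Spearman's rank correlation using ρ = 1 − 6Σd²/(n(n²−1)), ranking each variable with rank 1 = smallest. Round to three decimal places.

0.900

Ranks of variable 1: 4, 3, 2, 5, 1
Ranks of variable 2: 5, 3, 2, 4, 1
d = r₁ − r₂: -1, 0, 0, 1, 0
d²: 1, 0, 0, 1, 0; Σd² = 2
ρ = 1 − 6·2/(5·24) = 1 − 12/120 = 0.900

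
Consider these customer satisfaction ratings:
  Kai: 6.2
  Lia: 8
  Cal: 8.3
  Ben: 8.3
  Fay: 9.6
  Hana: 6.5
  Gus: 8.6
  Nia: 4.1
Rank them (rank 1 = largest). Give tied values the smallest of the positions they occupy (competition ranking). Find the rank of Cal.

3

Sorted (descending): 9.6, 8.6, 8.3, 8.3, 8, 6.5, 6.2, 4.1
The 2 values of 8.3 occupy positions 3–4 → each gets rank 3.
Cal has value 8.3 → rank 3.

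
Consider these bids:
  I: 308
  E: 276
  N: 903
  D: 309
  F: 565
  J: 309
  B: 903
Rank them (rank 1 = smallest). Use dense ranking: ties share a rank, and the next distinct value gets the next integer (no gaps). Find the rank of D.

Sorted (ascending): 276, 308, 309, 309, 565, 903, 903
The 2 values of 309 share dense rank 3.
The 2 values of 903 share dense rank 5.
Remaining distinct values take the next consecutive integers.
D has value 309 → rank 3.

3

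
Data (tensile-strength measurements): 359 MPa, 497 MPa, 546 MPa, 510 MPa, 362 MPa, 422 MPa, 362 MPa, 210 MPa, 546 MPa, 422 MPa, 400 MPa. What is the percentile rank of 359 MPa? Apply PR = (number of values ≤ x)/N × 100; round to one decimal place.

18.2

N = 11.
Strictly below 359: 1. Equal to 359: 1.
PR = 2/11 × 100 = 18.2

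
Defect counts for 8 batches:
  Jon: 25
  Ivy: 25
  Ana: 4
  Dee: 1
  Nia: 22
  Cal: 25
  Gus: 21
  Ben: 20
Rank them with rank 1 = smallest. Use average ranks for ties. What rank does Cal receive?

7

Sorted (ascending): 1, 4, 20, 21, 22, 25, 25, 25
The 3 values of 25 occupy positions 6–8 → average rank 7.
Cal has value 25 → rank 7.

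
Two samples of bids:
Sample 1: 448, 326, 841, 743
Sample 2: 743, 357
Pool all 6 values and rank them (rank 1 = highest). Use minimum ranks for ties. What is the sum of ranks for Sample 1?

Sorted (descending): 841, 743, 743, 448, 357, 326
The 2 values of 743 occupy positions 2–3 → each gets rank 2.
Sample 1 values → pooled ranks: 448→4, 326→6, 841→1, 743→2
Rank sum = 4 + 6 + 1 + 2 = 13

13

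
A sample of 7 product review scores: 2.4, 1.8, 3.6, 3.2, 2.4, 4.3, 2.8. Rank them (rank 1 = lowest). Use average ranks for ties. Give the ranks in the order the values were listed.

2.5, 1, 6, 5, 2.5, 7, 4

Sorted (ascending): 1.8, 2.4, 2.4, 2.8, 3.2, 3.6, 4.3
The 2 values of 2.4 occupy positions 2–3 → average rank (2+3)/2 = 2.5.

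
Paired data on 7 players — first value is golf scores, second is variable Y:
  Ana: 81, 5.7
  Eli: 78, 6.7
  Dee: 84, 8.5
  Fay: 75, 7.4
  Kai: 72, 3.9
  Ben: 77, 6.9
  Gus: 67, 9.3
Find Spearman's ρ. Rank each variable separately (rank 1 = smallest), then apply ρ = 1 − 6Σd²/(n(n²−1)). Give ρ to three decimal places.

-0.107

Ranks of variable 1: 6, 5, 7, 3, 2, 4, 1
Ranks of variable 2: 2, 3, 6, 5, 1, 4, 7
d = r₁ − r₂: 4, 2, 1, -2, 1, 0, -6
d²: 16, 4, 1, 4, 1, 0, 36; Σd² = 62
ρ = 1 − 6·62/(7·48) = 1 − 372/336 = -0.107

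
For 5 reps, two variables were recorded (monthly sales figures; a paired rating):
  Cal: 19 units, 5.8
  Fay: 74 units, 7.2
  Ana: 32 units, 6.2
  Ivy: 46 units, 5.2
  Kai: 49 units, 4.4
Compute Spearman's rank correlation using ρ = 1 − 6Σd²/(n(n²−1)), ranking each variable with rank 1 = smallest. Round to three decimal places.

Ranks of variable 1: 1, 5, 2, 3, 4
Ranks of variable 2: 3, 5, 4, 2, 1
d = r₁ − r₂: -2, 0, -2, 1, 3
d²: 4, 0, 4, 1, 9; Σd² = 18
ρ = 1 − 6·18/(5·24) = 1 − 108/120 = 0.100

0.100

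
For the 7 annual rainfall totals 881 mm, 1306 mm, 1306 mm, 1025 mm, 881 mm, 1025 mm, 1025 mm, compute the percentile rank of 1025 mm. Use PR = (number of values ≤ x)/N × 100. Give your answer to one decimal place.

71.4

N = 7.
Strictly below 1025: 2. Equal to 1025: 3.
PR = 5/7 × 100 = 71.4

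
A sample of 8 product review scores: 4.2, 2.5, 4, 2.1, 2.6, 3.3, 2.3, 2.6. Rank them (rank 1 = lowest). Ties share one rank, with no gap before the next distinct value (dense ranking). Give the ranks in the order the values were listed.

Sorted (ascending): 2.1, 2.3, 2.5, 2.6, 2.6, 3.3, 4, 4.2
The 2 values of 2.6 share dense rank 4.
Remaining distinct values take the next consecutive integers.

7, 3, 6, 1, 4, 5, 2, 4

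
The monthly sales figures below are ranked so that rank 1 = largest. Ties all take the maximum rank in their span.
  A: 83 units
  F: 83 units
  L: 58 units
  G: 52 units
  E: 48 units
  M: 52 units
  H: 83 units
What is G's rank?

Sorted (descending): 83, 83, 83, 58, 52, 52, 48
The 3 values of 83 occupy positions 1–3 → each gets rank 3.
The 2 values of 52 occupy positions 5–6 → each gets rank 6.
G has value 52 units → rank 6.

6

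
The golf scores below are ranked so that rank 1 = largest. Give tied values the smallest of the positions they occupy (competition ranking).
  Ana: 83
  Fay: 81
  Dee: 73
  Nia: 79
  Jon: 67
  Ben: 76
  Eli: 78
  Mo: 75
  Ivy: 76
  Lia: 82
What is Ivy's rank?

6

Sorted (descending): 83, 82, 81, 79, 78, 76, 76, 75, 73, 67
The 2 values of 76 occupy positions 6–7 → each gets rank 6.
Ivy has value 76 → rank 6.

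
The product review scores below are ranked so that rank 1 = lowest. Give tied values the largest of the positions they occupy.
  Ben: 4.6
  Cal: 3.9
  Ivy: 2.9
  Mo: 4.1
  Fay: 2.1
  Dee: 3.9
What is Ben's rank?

Sorted (ascending): 2.1, 2.9, 3.9, 3.9, 4.1, 4.6
The 2 values of 3.9 occupy positions 3–4 → each gets rank 4.
Ben has value 4.6 → rank 6.

6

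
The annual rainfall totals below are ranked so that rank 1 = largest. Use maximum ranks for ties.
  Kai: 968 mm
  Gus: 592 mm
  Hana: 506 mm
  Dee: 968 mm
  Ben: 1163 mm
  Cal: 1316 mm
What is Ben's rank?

2

Sorted (descending): 1316, 1163, 968, 968, 592, 506
The 2 values of 968 occupy positions 3–4 → each gets rank 4.
Ben has value 1163 mm → rank 2.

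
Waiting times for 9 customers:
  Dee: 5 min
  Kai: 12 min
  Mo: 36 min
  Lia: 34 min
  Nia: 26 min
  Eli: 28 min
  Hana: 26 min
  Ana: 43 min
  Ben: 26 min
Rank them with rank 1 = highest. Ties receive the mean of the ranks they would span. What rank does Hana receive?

Sorted (descending): 43, 36, 34, 28, 26, 26, 26, 12, 5
The 3 values of 26 occupy positions 5–7 → average rank 6.
Hana has value 26 min → rank 6.

6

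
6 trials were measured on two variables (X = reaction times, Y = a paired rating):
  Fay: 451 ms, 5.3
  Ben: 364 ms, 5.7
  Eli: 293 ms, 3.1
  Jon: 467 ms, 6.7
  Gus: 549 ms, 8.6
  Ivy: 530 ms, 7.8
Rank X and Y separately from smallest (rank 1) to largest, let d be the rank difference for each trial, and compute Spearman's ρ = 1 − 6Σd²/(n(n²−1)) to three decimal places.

0.943

Ranks of variable 1: 3, 2, 1, 4, 6, 5
Ranks of variable 2: 2, 3, 1, 4, 6, 5
d = r₁ − r₂: 1, -1, 0, 0, 0, 0
d²: 1, 1, 0, 0, 0, 0; Σd² = 2
ρ = 1 − 6·2/(6·35) = 1 − 12/210 = 0.943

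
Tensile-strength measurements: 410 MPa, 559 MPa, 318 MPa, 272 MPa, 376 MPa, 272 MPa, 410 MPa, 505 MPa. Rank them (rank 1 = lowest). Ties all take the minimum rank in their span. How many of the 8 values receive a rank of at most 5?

6

Sorted (ascending): 272, 272, 318, 376, 410, 410, 505, 559
The 2 values of 272 occupy positions 1–2 → each gets rank 1.
The 2 values of 410 occupy positions 5–6 → each gets rank 5.
Ranks ≤ 5: {1, 1, 3, 4, 5, 5} → 6 values.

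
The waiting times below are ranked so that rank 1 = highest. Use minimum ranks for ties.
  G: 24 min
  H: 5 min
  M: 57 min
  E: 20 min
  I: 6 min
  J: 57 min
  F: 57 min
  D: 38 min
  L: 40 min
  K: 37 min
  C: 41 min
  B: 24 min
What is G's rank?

8

Sorted (descending): 57, 57, 57, 41, 40, 38, 37, 24, 24, 20, 6, 5
The 3 values of 57 occupy positions 1–3 → each gets rank 1.
The 2 values of 24 occupy positions 8–9 → each gets rank 8.
G has value 24 min → rank 8.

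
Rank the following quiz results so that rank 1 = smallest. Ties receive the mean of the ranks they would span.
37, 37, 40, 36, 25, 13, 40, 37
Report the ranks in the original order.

5, 5, 7.5, 3, 2, 1, 7.5, 5

Sorted (ascending): 13, 25, 36, 37, 37, 37, 40, 40
The 3 values of 37 occupy positions 4–6 → average rank 5.
The 2 values of 40 occupy positions 7–8 → average rank (7+8)/2 = 7.5.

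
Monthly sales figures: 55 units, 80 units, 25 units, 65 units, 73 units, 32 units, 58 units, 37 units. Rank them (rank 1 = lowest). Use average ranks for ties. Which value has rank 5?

Sorted (ascending): 25, 32, 37, 55, 58, 65, 73, 80
No ties — each value takes its position as its rank.
Rank 5 → value 58.

58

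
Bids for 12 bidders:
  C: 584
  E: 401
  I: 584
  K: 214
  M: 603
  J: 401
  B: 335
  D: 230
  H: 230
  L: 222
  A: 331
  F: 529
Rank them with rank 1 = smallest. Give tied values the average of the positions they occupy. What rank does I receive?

10.5

Sorted (ascending): 214, 222, 230, 230, 331, 335, 401, 401, 529, 584, 584, 603
The 2 values of 230 occupy positions 3–4 → average rank (3+4)/2 = 3.5.
The 2 values of 401 occupy positions 7–8 → average rank (7+8)/2 = 7.5.
The 2 values of 584 occupy positions 10–11 → average rank (10+11)/2 = 10.5.
I has value 584 → rank 10.5.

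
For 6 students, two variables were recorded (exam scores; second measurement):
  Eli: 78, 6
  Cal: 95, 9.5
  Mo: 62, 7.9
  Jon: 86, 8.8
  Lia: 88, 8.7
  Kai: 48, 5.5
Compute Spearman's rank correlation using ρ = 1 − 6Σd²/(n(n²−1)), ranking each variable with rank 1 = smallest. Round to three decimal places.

0.886

Ranks of variable 1: 3, 6, 2, 4, 5, 1
Ranks of variable 2: 2, 6, 3, 5, 4, 1
d = r₁ − r₂: 1, 0, -1, -1, 1, 0
d²: 1, 0, 1, 1, 1, 0; Σd² = 4
ρ = 1 − 6·4/(6·35) = 1 − 24/210 = 0.886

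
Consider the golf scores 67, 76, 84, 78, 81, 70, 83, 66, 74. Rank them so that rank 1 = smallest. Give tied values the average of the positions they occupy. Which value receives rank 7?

Sorted (ascending): 66, 67, 70, 74, 76, 78, 81, 83, 84
No ties — each value takes its position as its rank.
Rank 7 → value 81.

81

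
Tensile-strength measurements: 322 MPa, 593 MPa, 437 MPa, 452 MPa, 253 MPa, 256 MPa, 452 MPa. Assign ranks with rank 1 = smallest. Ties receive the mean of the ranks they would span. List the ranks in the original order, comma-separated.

3, 7, 4, 5.5, 1, 2, 5.5

Sorted (ascending): 253, 256, 322, 437, 452, 452, 593
The 2 values of 452 occupy positions 5–6 → average rank (5+6)/2 = 5.5.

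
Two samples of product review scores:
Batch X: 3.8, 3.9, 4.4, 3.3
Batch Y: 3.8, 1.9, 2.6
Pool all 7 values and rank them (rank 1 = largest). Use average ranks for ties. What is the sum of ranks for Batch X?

11.5

Sorted (descending): 4.4, 3.9, 3.8, 3.8, 3.3, 2.6, 1.9
The 2 values of 3.8 occupy positions 3–4 → average rank (3+4)/2 = 3.5.
Batch X values → pooled ranks: 3.8→3.5, 3.9→2, 4.4→1, 3.3→5
Rank sum = 3.5 + 2 + 1 + 5 = 11.5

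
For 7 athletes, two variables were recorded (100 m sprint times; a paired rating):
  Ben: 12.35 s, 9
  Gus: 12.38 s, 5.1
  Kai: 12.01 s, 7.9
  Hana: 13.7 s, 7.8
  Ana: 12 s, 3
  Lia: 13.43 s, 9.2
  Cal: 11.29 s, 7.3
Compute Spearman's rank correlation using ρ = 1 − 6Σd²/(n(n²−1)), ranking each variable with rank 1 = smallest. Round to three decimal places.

0.429

Ranks of variable 1: 4, 5, 3, 7, 2, 6, 1
Ranks of variable 2: 6, 2, 5, 4, 1, 7, 3
d = r₁ − r₂: -2, 3, -2, 3, 1, -1, -2
d²: 4, 9, 4, 9, 1, 1, 4; Σd² = 32
ρ = 1 − 6·32/(7·48) = 1 − 192/336 = 0.429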